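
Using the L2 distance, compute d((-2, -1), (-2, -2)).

(Σ|x_i - y_i|^2)^(1/2) = (|-2 - (-2)|^2 + |-1 - (-2)|^2)^(1/2)
= (0^2 + 1^2)^(1/2) = (0 + 1)^(1/2) = (1)^(1/2) = 1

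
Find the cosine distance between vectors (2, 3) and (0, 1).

With u = (2, 3), v = (0, 1):
u·v = 2·0 + 3·1 = 0 + 3 = 3.
|u| = √(2² + 3²) = √13, |v| = √(0² + 1²) = √1, so |u||v| = √(13·1) = √13.
cos θ = (u·v)/(|u||v|) = 3/√13 ≈ 0.8321
Cosine distance = 1 - cos θ ≈ 1 - 0.8321 = 0.1679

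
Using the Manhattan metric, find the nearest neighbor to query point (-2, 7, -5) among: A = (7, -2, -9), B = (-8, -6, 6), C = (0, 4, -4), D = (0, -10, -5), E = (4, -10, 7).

Distances: d(A) = 22, d(B) = 30, d(C) = 6, d(D) = 19, d(E) = 35. Nearest: C = (0, 4, -4) with distance 6.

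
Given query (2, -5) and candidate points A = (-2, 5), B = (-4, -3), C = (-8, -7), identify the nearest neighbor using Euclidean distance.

Distances: d(A) ≈ 10.7703, d(B) ≈ 6.3246, d(C) ≈ 10.198. Nearest: B = (-4, -3) with distance 6.3246.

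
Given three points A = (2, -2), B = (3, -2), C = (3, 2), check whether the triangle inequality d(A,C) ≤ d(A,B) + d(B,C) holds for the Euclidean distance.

d(A,B) = √(1² + 0²) = √1 = 1, d(B,C) = √(0² + 4²) = √16 = 4, d(A,C) = √(1² + 4²) = √17 ≈ 4.1231.
d(A,C) ≈ 4.1231 ≤ 1 + 4 = 5. Triangle inequality is satisfied.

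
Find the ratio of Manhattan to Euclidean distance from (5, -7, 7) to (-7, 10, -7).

L1 = |5 - (-7)| + |-7 - 10| + |7 - (-7)| = 12 + 17 + 14 = 43
L2 = √(12² + 17² + 14²) = √629 ≈ 25.0799
L1 ≥ L2 always (equality iff movement is along one axis); L1 > L2 here.
Ratio L1/L2 = 43/√629 ≈ 1.7145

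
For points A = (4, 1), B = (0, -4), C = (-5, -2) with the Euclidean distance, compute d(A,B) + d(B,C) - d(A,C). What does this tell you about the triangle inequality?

d(A,B) = √(4² + 5²) = √41 ≈ 6.4031, d(B,C) = √(5² + 2²) = √29 ≈ 5.3852, d(A,C) = √(9² + 3²) = √90 ≈ 9.4868.
d(A,B) + d(B,C) - d(A,C) = 6.4031 + 5.3852 - 9.4868 = 11.7883 - 9.4868 = 2.3015 (to 4 decimal places). This is ≥ 0, so the triangle inequality holds for these points.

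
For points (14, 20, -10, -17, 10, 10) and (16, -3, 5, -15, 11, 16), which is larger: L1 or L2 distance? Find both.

L1 = |14 - 16| + |20 - (-3)| + |-10 - 5| + |-17 - (-15)| + |10 - 11| + |10 - 16| = 2 + 23 + 15 + 2 + 1 + 6 = 49
L2 = √(2² + 23² + 15² + 2² + 1² + 6²) = √799 ≈ 28.2666
L1 ≥ L2 always (equality iff movement is along one axis); L1 > L2 here.
Ratio L1/L2 = 49/√799 ≈ 1.7335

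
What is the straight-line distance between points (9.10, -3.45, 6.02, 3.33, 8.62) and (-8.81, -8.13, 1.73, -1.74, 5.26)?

√(Σ(x_i - y_i)²) = √((9.1 - (-8.81))² + (-3.45 - (-8.13))² + (6.02 - 1.73)² + (3.33 - (-1.74))² + (8.62 - 5.26)²)
= √(17.91² + 4.68² + 4.29² + 5.07² + 3.36²) = √(320.7681 + 21.9024 + 18.4041 + 25.7049 + 11.2896) = √398.0691 ≈ 19.9517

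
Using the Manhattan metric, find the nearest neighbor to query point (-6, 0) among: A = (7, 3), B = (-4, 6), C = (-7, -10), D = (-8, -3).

Distances: d(A) = 16, d(B) = 8, d(C) = 11, d(D) = 5. Nearest: D = (-8, -3) with distance 5.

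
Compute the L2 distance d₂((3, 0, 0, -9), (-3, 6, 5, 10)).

√(Σ(x_i - y_i)²) = √((3 - (-3))² + (0 - 6)² + (0 - 5)² + (-9 - 10)²)
= √(6² + (-6)² + (-5)² + (-19)²) = √(36 + 36 + 25 + 361) = √458 ≈ 21.4009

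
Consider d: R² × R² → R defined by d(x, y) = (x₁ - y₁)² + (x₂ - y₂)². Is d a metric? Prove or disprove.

No. The squared Euclidean distance fails the triangle inequality. Counterexample: x = (0, 0), y = (1, 1), z = (2, 2). d(x,z) = 2² + 2² = 8, but d(x,y) + d(y,z) = (1² + 1²) + (1² + 1²) = 2 + 2 = 4. Since 8 > 4, the triangle inequality is violated. (Note: √d, the ordinary Euclidean distance, IS a metric.)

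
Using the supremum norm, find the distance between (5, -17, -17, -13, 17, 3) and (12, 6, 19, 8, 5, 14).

max(|x_i - y_i|) = max(|5 - 12|, |-17 - 6|, |-17 - 19|, |-13 - 8|, |17 - 5|, |3 - 14|) = max(7, 23, 36, 21, 12, 11) = 36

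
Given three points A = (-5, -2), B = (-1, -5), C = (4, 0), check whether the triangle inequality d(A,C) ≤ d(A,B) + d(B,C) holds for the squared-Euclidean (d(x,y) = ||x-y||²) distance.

d(A,B) = 4² + 3² = 25, d(B,C) = 5² + 5² = 50, d(A,C) = 9² + 2² = 85.
d(A,C) = 85 > 25 + 50 = 75. Triangle inequality is VIOLATED. (Squared-Euclidean is not a metric — this is a counterexample.)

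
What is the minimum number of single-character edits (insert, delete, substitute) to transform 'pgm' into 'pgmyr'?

Let D[i][j] be the edit distance between the first i characters of 'pgm' and the first j characters of 'pgmyr', with D[i][0] = i, D[0][j] = j, and D[i][j] = D[i-1][j-1] if the characters match, else 1 + min(D[i-1][j], D[i][j-1], D[i-1][j-1]). Filling the table (rows: prefixes of 'pgm', columns: prefixes of 'pgmyr'):
     ε  p  g  m  y  r
  ε  0  1  2  3  4  5
  p  1  0  1  2  3  4
  g  2  1  0  1  2  3
  m  3  2  1  0  1  2
The bottom-right entry gives D[3][5] = 2, so no sequence of fewer than 2 edits works. Backtracking through the table gives one optimal edit sequence (2 edits):
  pgm → pgmy (ins y @4)
  pgmy → pgmyr (ins r @5)
Edit distance = 2.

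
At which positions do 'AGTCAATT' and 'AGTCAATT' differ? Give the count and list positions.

Differing positions: none. Hamming distance = 0.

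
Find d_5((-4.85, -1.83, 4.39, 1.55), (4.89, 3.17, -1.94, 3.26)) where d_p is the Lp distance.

(Σ|x_i - y_i|^5)^(1/5) = (|-4.85 - 4.89|^5 + |-1.83 - 3.17|^5 + |4.39 - (-1.94)|^5 + |1.55 - 3.26|^5)^(1/5)
= (9.74^5 + 5^5 + 6.33^5 + 1.71^5)^(1/5) ≈ (87658.6513 + 3125 + 10162.921 + 14.6211)^(1/5) = (100961.1934)^(1/5) ≈ 10.0192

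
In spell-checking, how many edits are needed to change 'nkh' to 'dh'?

Let D[i][j] be the edit distance between the first i characters of 'nkh' and the first j characters of 'dh', with D[i][0] = i, D[0][j] = j, and D[i][j] = D[i-1][j-1] if the characters match, else 1 + min(D[i-1][j], D[i][j-1], D[i-1][j-1]). Filling the table (rows: prefixes of 'nkh', columns: prefixes of 'dh'):
     ε  d  h
  ε  0  1  2
  n  1  1  2
  k  2  2  2
  h  3  3  2
The bottom-right entry gives D[3][2] = 2, so no sequence of fewer than 2 edits works. Backtracking through the table gives one optimal edit sequence (2 edits):
  nkh → kh (del n @1)
  kh → dh (sub k→d @1)
Edit distance = 2.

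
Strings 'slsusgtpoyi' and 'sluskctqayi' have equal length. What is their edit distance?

Let D[i][j] be the edit distance between the first i characters of 'slsusgtpoyi' and the first j characters of 'sluskctqayi', with D[i][0] = i, D[0][j] = j, and D[i][j] = D[i-1][j-1] if the characters match, else 1 + min(D[i-1][j], D[i][j-1], D[i-1][j-1]). Filling the table (rows: prefixes of 'slsusgtpoyi', columns: prefixes of 'sluskctqayi'):
     ε  s  l  u  s  k  c  t  q  a  y  i
  ε  0  1  2  3  4  5  6  7  8  9 10 11
  s  1  0  1  2  3  4  5  6  7  8  9 10
  l  2  1  0  1  2  3  4  5  6  7  8  9
  s  3  2  1  1  1  2  3  4  5  6  7  8
  u  4  3  2  1  2  2  3  4  5  6  7  8
  s  5  4  3  2  1  2  3  4  5  6  7  8
  g  6  5  4  3  2  2  3  4  5  6  7  8
  t  7  6  5  4  3  3  3  3  4  5  6  7
  p  8  7  6  5  4  4  4  4  4  5  6  7
  o  9  8  7  6  5  5  5  5  5  5  6  7
  y 10  9  8  7  6  6  6  6  6  6  5  6
  i 11 10  9  8  7  7  7  7  7  7  6  5
The bottom-right entry gives D[11][11] = 5, so no sequence of fewer than 5 edits works. Backtracking through the table gives one optimal edit sequence (5 edits):
  slsusgtpoyi → slusgtpoyi (del s @3)
  slusgtpoyi → sluskgtpoyi (ins k @5)
  sluskgtpoyi → sluskctpoyi (sub g→c @6)
  sluskctpoyi → sluskctqoyi (sub p→q @8)
  sluskctqoyi → sluskctqayi (sub o→a @9)
Edit distance = 5.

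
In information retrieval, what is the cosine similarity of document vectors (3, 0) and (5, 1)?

With u = (3, 0), v = (5, 1):
u·v = 3·5 + 0·1 = 15 + 0 = 15.
|u| = √(3² + 0²) = √9, |v| = √(5² + 1²) = √26, so |u||v| = √(9·26) = √234.
cos θ = (u·v)/(|u||v|) = 15/√234 ≈ 0.9806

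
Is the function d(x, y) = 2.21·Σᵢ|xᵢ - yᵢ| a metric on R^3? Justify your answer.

Yes. The L1 (Manhattan) norm induces a metric on R^3, and multiplying a metric by a positive constant 2.21 > 0 preserves all four axioms: non-negativity (2.21·||x-y|| ≥ 0), identity (2.21·||x-y|| = 0 ⟺ ||x-y|| = 0 ⟺ x = y), symmetry (||x-y|| = ||y-x||), and the triangle inequality (2.21·||x-z|| ≤ 2.21·||x-y|| + 2.21·||y-z||). So d is a metric.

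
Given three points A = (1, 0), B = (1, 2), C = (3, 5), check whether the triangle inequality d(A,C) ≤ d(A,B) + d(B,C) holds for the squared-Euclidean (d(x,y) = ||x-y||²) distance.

d(A,B) = 0² + 2² = 4, d(B,C) = 2² + 3² = 13, d(A,C) = 2² + 5² = 29.
d(A,C) = 29 > 4 + 13 = 17. Triangle inequality is VIOLATED. (Squared-Euclidean is not a metric — this is a counterexample.)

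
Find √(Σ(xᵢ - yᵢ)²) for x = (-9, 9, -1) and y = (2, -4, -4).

√(Σ(x_i - y_i)²) = √((-9 - 2)² + (9 - (-4))² + (-1 - (-4))²)
= √((-11)² + 13² + 3²) = √(121 + 169 + 9) = √299 ≈ 17.2916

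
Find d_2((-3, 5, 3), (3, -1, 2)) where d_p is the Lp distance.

(Σ|x_i - y_i|^2)^(1/2) = (|-3 - 3|^2 + |5 - (-1)|^2 + |3 - 2|^2)^(1/2)
= (6^2 + 6^2 + 1^2)^(1/2) = (36 + 36 + 1)^(1/2) = (73)^(1/2) ≈ 8.544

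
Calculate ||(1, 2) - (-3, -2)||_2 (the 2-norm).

(Σ|x_i - y_i|^2)^(1/2) = (|1 - (-3)|^2 + |2 - (-2)|^2)^(1/2)
= (4^2 + 4^2)^(1/2) = (16 + 16)^(1/2) = (32)^(1/2) ≈ 5.6569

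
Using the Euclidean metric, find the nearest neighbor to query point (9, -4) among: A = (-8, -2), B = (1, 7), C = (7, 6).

Distances: d(A) ≈ 17.1172, d(B) ≈ 13.6015, d(C) ≈ 10.198. Nearest: C = (7, 6) with distance 10.198.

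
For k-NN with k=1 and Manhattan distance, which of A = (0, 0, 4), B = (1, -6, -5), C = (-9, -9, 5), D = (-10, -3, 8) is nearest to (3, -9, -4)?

Distances: d(A) = 20, d(B) = 6, d(C) = 21, d(D) = 31. Nearest: B = (1, -6, -5) with distance 6.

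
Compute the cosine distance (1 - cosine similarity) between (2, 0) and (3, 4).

With u = (2, 0), v = (3, 4):
u·v = 2·3 + 0·4 = 6 + 0 = 6.
|u| = √(2² + 0²) = √4, |v| = √(3² + 4²) = √25, so |u||v| = √(4·25) = √100 = 10.
cos θ = (u·v)/(|u||v|) = 6/10 = 0.6
Cosine distance = 1 - cos θ = 1 - 0.6 = 0.4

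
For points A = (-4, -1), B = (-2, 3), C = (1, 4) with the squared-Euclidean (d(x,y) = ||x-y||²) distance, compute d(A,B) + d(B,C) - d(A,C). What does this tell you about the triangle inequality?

d(A,B) = 2² + 4² = 20, d(B,C) = 3² + 1² = 10, d(A,C) = 5² + 5² = 50.
d(A,B) + d(B,C) - d(A,C) = 20 + 10 - 50 = 30 - 50 = -20. This is < 0, so the triangle inequality FAILS for these points (squared-Euclidean is not a metric).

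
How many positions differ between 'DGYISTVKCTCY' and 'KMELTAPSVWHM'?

Differing positions: 1, 2, 3, 4, 5, 6, 7, 8, 9, 10, 11, 12. Hamming distance = 12.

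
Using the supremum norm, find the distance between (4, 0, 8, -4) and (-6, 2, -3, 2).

max(|x_i - y_i|) = max(|4 - (-6)|, |0 - 2|, |8 - (-3)|, |-4 - 2|) = max(10, 2, 11, 6) = 11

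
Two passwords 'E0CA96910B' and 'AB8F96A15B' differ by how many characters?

Differing positions: 1, 2, 3, 4, 7, 9. Hamming distance = 6.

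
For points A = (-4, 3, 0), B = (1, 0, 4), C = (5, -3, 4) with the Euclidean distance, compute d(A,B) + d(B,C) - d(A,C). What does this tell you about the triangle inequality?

d(A,B) = √(5² + 3² + 4²) = √50 ≈ 7.0711, d(B,C) = √(4² + 3² + 0²) = √25 = 5, d(A,C) = √(9² + 6² + 4²) = √133 ≈ 11.5326.
d(A,B) + d(B,C) - d(A,C) = 7.0711 + 5 - 11.5326 = 12.0711 - 11.5326 = 0.5385 (to 4 decimal places). This is ≥ 0, so the triangle inequality holds for these points.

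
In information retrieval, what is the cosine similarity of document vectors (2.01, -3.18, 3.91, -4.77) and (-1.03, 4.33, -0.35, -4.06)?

With u = (2.01, -3.18, 3.91, -4.77), v = (-1.03, 4.33, -0.35, -4.06):
u·v = 2.01·(-1.03) + (-3.18)·4.33 + 3.91·(-0.35) + (-4.77)·(-4.06) = (-2.0703) + (-13.7694) + (-1.3685) + 19.3662 = 2.158.
|u| = √(2.01² + (-3.18)² + 3.91² + (-4.77)²) = √(4.0401 + 10.1124 + 15.2881 + 22.7529) = √52.1935, |v| = √((-1.03)² + 4.33² + (-0.35)² + (-4.06)²) = √(1.0609 + 18.7489 + 0.1225 + 16.4836) = √36.4159.
cos θ = (u·v)/(|u||v|) = 2.158/(√52.1935·√36.4159) ≈ 0.0495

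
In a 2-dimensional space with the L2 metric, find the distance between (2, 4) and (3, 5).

(Σ|x_i - y_i|^2)^(1/2) = (|2 - 3|^2 + |4 - 5|^2)^(1/2)
= (1^2 + 1^2)^(1/2) = (1 + 1)^(1/2) = (2)^(1/2) ≈ 1.4142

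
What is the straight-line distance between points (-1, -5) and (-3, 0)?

√(Σ(x_i - y_i)²) = √((-1 - (-3))² + (-5 - 0)²)
= √(2² + (-5)²) = √(4 + 25) = √29 ≈ 5.3852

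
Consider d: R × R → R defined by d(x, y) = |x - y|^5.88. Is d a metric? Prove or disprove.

No. d(x,y) = |x-y|^5.88 fails the triangle inequality since p = 5.88 > 1. Counterexample: x = -1, y = 6, z = 11. d(x,z) = |-1 - 11|^5.88 = 12^5.88 ≈ 2216081.4925, but d(x,y) + d(y,z) = 7^5.88 + 5^5.88 ≈ 93148.6307 + 12880.8234 = 106029.4541. Since 2216081.4925 > 106029.4541, the triangle inequality is violated.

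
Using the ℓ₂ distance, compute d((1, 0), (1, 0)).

(Σ|x_i - y_i|^2)^(1/2) = (|1 - 1|^2 + |0 - 0|^2)^(1/2)
= (0^2 + 0^2)^(1/2) = (0 + 0)^(1/2) = (0)^(1/2) = 0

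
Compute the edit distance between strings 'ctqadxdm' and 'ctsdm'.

Let D[i][j] be the edit distance between the first i characters of 'ctqadxdm' and the first j characters of 'ctsdm', with D[i][0] = i, D[0][j] = j, and D[i][j] = D[i-1][j-1] if the characters match, else 1 + min(D[i-1][j], D[i][j-1], D[i-1][j-1]). Filling the table (rows: prefixes of 'ctqadxdm', columns: prefixes of 'ctsdm'):
     ε  c  t  s  d  m
  ε  0  1  2  3  4  5
  c  1  0  1  2  3  4
  t  2  1  0  1  2  3
  q  3  2  1  1  2  3
  a  4  3  2  2  2  3
  d  5  4  3  3  2  3
  x  6  5  4  4  3  3
  d  7  6  5  5  4  4
  m  8  7  6  6  5  4
The bottom-right entry gives D[8][5] = 4, so no sequence of fewer than 4 edits works. Backtracking through the table gives one optimal edit sequence (4 edits):
  ctqadxdm → ctadxdm (del q @3)
  ctadxdm → ctdxdm (del a @3)
  ctdxdm → ctxdm (del d @3)
  ctxdm → ctsdm (sub x→s @3)
Edit distance = 4.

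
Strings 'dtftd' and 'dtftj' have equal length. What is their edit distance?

Let D[i][j] be the edit distance between the first i characters of 'dtftd' and the first j characters of 'dtftj', with D[i][0] = i, D[0][j] = j, and D[i][j] = D[i-1][j-1] if the characters match, else 1 + min(D[i-1][j], D[i][j-1], D[i-1][j-1]). Filling the table (rows: prefixes of 'dtftd', columns: prefixes of 'dtftj'):
     ε  d  t  f  t  j
  ε  0  1  2  3  4  5
  d  1  0  1  2  3  4
  t  2  1  0  1  2  3
  f  3  2  1  0  1  2
  t  4  3  2  1  0  1
  d  5  4  3  2  1  1
The bottom-right entry gives D[5][5] = 1, so no sequence of fewer than 1 edit works. Backtracking through the table gives one optimal edit sequence (1 edit):
  dtftd → dtftj (sub d→j @5)
Edit distance = 1.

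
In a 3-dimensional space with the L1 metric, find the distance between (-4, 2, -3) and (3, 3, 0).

Σ|x_i - y_i| = |-4 - 3| + |2 - 3| + |-3 - 0| = 7 + 1 + 3 = 11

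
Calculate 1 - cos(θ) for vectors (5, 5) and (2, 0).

With u = (5, 5), v = (2, 0):
u·v = 5·2 + 5·0 = 10 + 0 = 10.
|u| = √(5² + 5²) = √50, |v| = √(2² + 0²) = √4, so |u||v| = √(50·4) = √200.
cos θ = (u·v)/(|u||v|) = 10/√200 ≈ 0.7071
Cosine distance = 1 - cos θ ≈ 1 - 0.7071 = 0.2929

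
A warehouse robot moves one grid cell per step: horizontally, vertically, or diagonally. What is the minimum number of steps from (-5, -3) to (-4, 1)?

max(|x_i - y_i|) = max(|-5 - (-4)|, |-3 - 1|) = max(1, 4) = 4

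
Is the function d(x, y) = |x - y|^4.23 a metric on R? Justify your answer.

No. d(x,y) = |x-y|^4.23 fails the triangle inequality since p = 4.23 > 1. Counterexample: x = 5, y = 13, z = 22. d(x,z) = |5 - 22|^4.23 = 17^4.23 ≈ 160250.3318, but d(x,y) + d(y,z) = 8^4.23 + 9^4.23 ≈ 6608.0093 + 10875.4144 = 17483.4237. Since 160250.3318 > 17483.4237, the triangle inequality is violated.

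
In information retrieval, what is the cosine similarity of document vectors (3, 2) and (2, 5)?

With u = (3, 2), v = (2, 5):
u·v = 3·2 + 2·5 = 6 + 10 = 16.
|u| = √(3² + 2²) = √13, |v| = √(2² + 5²) = √29, so |u||v| = √(13·29) = √377.
cos θ = (u·v)/(|u||v|) = 16/√377 ≈ 0.824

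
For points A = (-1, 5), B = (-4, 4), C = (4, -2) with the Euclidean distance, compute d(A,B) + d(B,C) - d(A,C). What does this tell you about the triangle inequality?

d(A,B) = √(3² + 1²) = √10 ≈ 3.1623, d(B,C) = √(8² + 6²) = √100 = 10, d(A,C) = √(5² + 7²) = √74 ≈ 8.6023.
d(A,B) + d(B,C) - d(A,C) = 3.1623 + 10 - 8.6023 = 13.1623 - 8.6023 = 4.56 (to 4 decimal places). This is ≥ 0, so the triangle inequality holds for these points.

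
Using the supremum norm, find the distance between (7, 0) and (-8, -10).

max(|x_i - y_i|) = max(|7 - (-8)|, |0 - (-10)|) = max(15, 10) = 15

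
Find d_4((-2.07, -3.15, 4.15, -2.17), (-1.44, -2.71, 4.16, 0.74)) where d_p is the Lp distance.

(Σ|x_i - y_i|^4)^(1/4) = (|-2.07 - (-1.44)|^4 + |-3.15 - (-2.71)|^4 + |4.15 - 4.16|^4 + |-2.17 - 0.74|^4)^(1/4)
= (0.63^4 + 0.44^4 + 0.01^4 + 2.91^4)^(1/4) ≈ (0.1575 + 0.0375 + 0 + 71.7087)^(1/4) = (71.9037)^(1/4) ≈ 2.912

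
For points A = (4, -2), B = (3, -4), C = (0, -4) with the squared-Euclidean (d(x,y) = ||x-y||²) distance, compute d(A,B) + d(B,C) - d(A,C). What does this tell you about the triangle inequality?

d(A,B) = 1² + 2² = 5, d(B,C) = 3² + 0² = 9, d(A,C) = 4² + 2² = 20.
d(A,B) + d(B,C) - d(A,C) = 5 + 9 - 20 = 14 - 20 = -6. This is < 0, so the triangle inequality FAILS for these points (squared-Euclidean is not a metric).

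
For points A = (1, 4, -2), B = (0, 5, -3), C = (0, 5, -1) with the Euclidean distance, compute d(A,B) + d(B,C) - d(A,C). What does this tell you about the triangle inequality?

d(A,B) = √(1² + 1² + 1²) = √3 ≈ 1.7321, d(B,C) = √(0² + 0² + 2²) = √4 = 2, d(A,C) = √(1² + 1² + 1²) = √3 ≈ 1.7321.
d(A,B) + d(B,C) - d(A,C) = 1.7321 + 2 - 1.7321 = 3.7321 - 1.7321 = 2. This is ≥ 0, so the triangle inequality holds for these points.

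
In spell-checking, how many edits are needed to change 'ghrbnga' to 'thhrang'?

Let D[i][j] be the edit distance between the first i characters of 'ghrbnga' and the first j characters of 'thhrang', with D[i][0] = i, D[0][j] = j, and D[i][j] = D[i-1][j-1] if the characters match, else 1 + min(D[i-1][j], D[i][j-1], D[i-1][j-1]). Filling the table (rows: prefixes of 'ghrbnga', columns: prefixes of 'thhrang'):
     ε  t  h  h  r  a  n  g
  ε  0  1  2  3  4  5  6  7
  g  1  1  2  3  4  5  6  6
  h  2  2  1  2  3  4  5  6
  r  3  3  2  2  2  3  4  5
  b  4  4  3  3  3  3  4  5
  n  5  5  4  4  4  4  3  4
  g  6  6  5  5  5  5  4  3
  a  7  7  6  6  6  5  5  4
The bottom-right entry gives D[7][7] = 4, so no sequence of fewer than 4 edits works. Backtracking through the table gives one optimal edit sequence (4 edits):
  ghrbnga → tghrbnga (ins t @1)
  tghrbnga → thhrbnga (sub g→h @2)
  thhrbnga → thhranga (sub b→a @5)
  thhranga → thhrang (del a @8)
Edit distance = 4.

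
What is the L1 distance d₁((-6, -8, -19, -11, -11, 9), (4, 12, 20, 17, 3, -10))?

Σ|x_i - y_i| = |-6 - 4| + |-8 - 12| + |-19 - 20| + |-11 - 17| + |-11 - 3| + |9 - (-10)| = 10 + 20 + 39 + 28 + 14 + 19 = 130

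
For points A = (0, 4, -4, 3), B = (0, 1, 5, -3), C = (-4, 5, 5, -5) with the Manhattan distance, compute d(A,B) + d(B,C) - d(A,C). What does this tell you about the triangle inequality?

d(A,B) = 0 + 3 + 9 + 6 = 18, d(B,C) = 4 + 4 + 0 + 2 = 10, d(A,C) = 4 + 1 + 9 + 8 = 22.
d(A,B) + d(B,C) - d(A,C) = 18 + 10 - 22 = 28 - 22 = 6. This is ≥ 0, so the triangle inequality holds for these points.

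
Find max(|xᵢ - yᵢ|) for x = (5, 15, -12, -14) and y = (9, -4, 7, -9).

max(|x_i - y_i|) = max(|5 - 9|, |15 - (-4)|, |-12 - 7|, |-14 - (-9)|) = max(4, 19, 19, 5) = 19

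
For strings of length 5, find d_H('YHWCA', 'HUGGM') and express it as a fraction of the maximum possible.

Differing positions: 1, 2, 3, 4, 5. Hamming distance = 5. The maximum possible Hamming distance for length-5 strings is 5, so d_H/5 = 5/5 = 1.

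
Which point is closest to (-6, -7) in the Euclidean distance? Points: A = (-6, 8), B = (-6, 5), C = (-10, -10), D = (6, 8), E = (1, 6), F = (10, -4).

Distances: d(A) = 15, d(B) = 12, d(C) = 5, d(D) ≈ 19.2094, d(E) ≈ 14.7648, d(F) ≈ 16.2788. Nearest: C = (-10, -10) with distance 5.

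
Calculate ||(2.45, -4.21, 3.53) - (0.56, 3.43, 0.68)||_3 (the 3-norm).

(Σ|x_i - y_i|^3)^(1/3) = (|2.45 - 0.56|^3 + |-4.21 - 3.43|^3 + |3.53 - 0.68|^3)^(1/3)
= (1.89^3 + 7.64^3 + 2.85^3)^(1/3) ≈ (6.7513 + 445.9437 + 23.1491)^(1/3) = (475.8441)^(1/3) ≈ 7.8071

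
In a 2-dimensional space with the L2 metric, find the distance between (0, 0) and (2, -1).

(Σ|x_i - y_i|^2)^(1/2) = (|0 - 2|^2 + |0 - (-1)|^2)^(1/2)
= (2^2 + 1^2)^(1/2) = (4 + 1)^(1/2) = (5)^(1/2) ≈ 2.2361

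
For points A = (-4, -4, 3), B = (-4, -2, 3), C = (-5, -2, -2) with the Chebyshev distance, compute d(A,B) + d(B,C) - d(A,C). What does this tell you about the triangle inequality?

d(A,B) = max(0, 2, 0) = 2, d(B,C) = max(1, 0, 5) = 5, d(A,C) = max(1, 2, 5) = 5.
d(A,B) + d(B,C) - d(A,C) = 2 + 5 - 5 = 7 - 5 = 2. This is ≥ 0, so the triangle inequality holds for these points.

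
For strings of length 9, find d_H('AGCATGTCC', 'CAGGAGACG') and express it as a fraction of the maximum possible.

Differing positions: 1, 2, 3, 4, 5, 7, 9. Hamming distance = 7. The maximum possible Hamming distance for length-9 strings is 9, so d_H/9 = 7/9 ≈ 0.7778.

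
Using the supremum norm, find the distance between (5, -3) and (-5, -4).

max(|x_i - y_i|) = max(|5 - (-5)|, |-3 - (-4)|) = max(10, 1) = 10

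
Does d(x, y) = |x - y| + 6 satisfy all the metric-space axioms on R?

No. d fails identity of indiscernibles (specifically d(x,x) = 0): d(0, 0) = |0 - 0| + 6 = 0 + 6 = 6 ≠ 0.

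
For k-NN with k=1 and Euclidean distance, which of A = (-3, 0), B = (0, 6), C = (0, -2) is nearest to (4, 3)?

Distances: d(A) ≈ 7.6158, d(B) = 5, d(C) ≈ 6.4031. Nearest: B = (0, 6) with distance 5.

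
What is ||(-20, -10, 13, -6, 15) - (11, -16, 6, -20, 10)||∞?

max(|x_i - y_i|) = max(|-20 - 11|, |-10 - (-16)|, |13 - 6|, |-6 - (-20)|, |15 - 10|) = max(31, 6, 7, 14, 5) = 31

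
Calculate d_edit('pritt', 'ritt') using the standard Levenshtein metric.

Let D[i][j] be the edit distance between the first i characters of 'pritt' and the first j characters of 'ritt', with D[i][0] = i, D[0][j] = j, and D[i][j] = D[i-1][j-1] if the characters match, else 1 + min(D[i-1][j], D[i][j-1], D[i-1][j-1]). Filling the table (rows: prefixes of 'pritt', columns: prefixes of 'ritt'):
     ε  r  i  t  t
  ε  0  1  2  3  4
  p  1  1  2  3  4
  r  2  1  2  3  4
  i  3  2  1  2  3
  t  4  3  2  1  2
  t  5  4  3  2  1
The bottom-right entry gives D[5][4] = 1, so no sequence of fewer than 1 edit works. Backtracking through the table gives one optimal edit sequence (1 edit):
  pritt → ritt (del p @1)
Edit distance = 1.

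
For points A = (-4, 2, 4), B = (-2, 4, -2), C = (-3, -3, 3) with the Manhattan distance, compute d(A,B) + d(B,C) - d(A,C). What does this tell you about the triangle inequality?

d(A,B) = 2 + 2 + 6 = 10, d(B,C) = 1 + 7 + 5 = 13, d(A,C) = 1 + 5 + 1 = 7.
d(A,B) + d(B,C) - d(A,C) = 10 + 13 - 7 = 23 - 7 = 16. This is ≥ 0, so the triangle inequality holds for these points.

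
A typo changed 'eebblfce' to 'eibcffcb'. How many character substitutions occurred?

Differing positions: 2, 4, 5, 8. Hamming distance = 4.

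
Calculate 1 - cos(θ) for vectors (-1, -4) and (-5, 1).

With u = (-1, -4), v = (-5, 1):
u·v = (-1)·(-5) + (-4)·1 = 5 + (-4) = 1.
|u| = √((-1)² + (-4)²) = √17, |v| = √((-5)² + 1²) = √26, so |u||v| = √(17·26) = √442.
cos θ = (u·v)/(|u||v|) = 1/√442 ≈ 0.0476
Cosine distance = 1 - cos θ ≈ 1 - 0.0476 = 0.9524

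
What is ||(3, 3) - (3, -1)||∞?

max(|x_i - y_i|) = max(|3 - 3|, |3 - (-1)|) = max(0, 4) = 4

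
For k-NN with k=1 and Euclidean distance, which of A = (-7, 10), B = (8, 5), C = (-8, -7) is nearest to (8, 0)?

Distances: d(A) ≈ 18.0278, d(B) = 5, d(C) ≈ 17.4642. Nearest: B = (8, 5) with distance 5.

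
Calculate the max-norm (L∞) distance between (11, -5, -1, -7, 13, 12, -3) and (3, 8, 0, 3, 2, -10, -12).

max(|x_i - y_i|) = max(|11 - 3|, |-5 - 8|, |-1 - 0|, |-7 - 3|, |13 - 2|, |12 - (-10)|, |-3 - (-12)|) = max(8, 13, 1, 10, 11, 22, 9) = 22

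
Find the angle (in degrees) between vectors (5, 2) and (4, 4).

With u = (5, 2), v = (4, 4):
u·v = 5·4 + 2·4 = 20 + 8 = 28.
|u| = √(5² + 2²) = √29, |v| = √(4² + 4²) = √32, so |u||v| = √(29·32) = √928.
cos θ = (u·v)/(|u||v|) = 28/√928 ≈ 0.919145
θ = arccos(0.919145) ≈ 23.2°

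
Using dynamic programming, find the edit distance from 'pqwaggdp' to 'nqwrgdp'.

Let D[i][j] be the edit distance between the first i characters of 'pqwaggdp' and the first j characters of 'nqwrgdp', with D[i][0] = i, D[0][j] = j, and D[i][j] = D[i-1][j-1] if the characters match, else 1 + min(D[i-1][j], D[i][j-1], D[i-1][j-1]). Filling the table (rows: prefixes of 'pqwaggdp', columns: prefixes of 'nqwrgdp'):
     ε  n  q  w  r  g  d  p
  ε  0  1  2  3  4  5  6  7
  p  1  1  2  3  4  5  6  6
  q  2  2  1  2  3  4  5  6
  w  3  3  2  1  2  3  4  5
  a  4  4  3  2  2  3  4  5
  g  5  5  4  3  3  2  3  4
  g  6  6  5  4  4  3  3  4
  d  7  7  6  5  5  4  3  4
  p  8  8  7  6  6  5  4  3
The bottom-right entry gives D[8][7] = 3, so no sequence of fewer than 3 edits works. Backtracking through the table gives one optimal edit sequence (3 edits):
  pqwaggdp → nqwaggdp (sub p→n @1)
  nqwaggdp → nqwggdp (del a @4)
  nqwggdp → nqwrgdp (sub g→r @4)
Edit distance = 3.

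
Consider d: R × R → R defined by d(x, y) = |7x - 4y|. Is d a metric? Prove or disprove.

No. d fails symmetry: d(8, 7) = |7·8 - 4·7| = |28| = 28, but d(7, 8) = |7·7 - 4·8| = |17| = 17. Since 28 ≠ 17, d(x,y) ≠ d(y,x) in general.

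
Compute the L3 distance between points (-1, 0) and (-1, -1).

(Σ|x_i - y_i|^3)^(1/3) = (|-1 - (-1)|^3 + |0 - (-1)|^3)^(1/3)
= (0^3 + 1^3)^(1/3) = (0 + 1)^(1/3) = (1)^(1/3) = 1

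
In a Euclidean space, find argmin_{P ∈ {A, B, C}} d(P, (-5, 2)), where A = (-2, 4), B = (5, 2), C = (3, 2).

Distances: d(A) ≈ 3.6056, d(B) = 10, d(C) = 8. Nearest: A = (-2, 4) with distance 3.6056.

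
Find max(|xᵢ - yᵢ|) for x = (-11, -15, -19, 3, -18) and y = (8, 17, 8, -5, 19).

max(|x_i - y_i|) = max(|-11 - 8|, |-15 - 17|, |-19 - 8|, |3 - (-5)|, |-18 - 19|) = max(19, 32, 27, 8, 37) = 37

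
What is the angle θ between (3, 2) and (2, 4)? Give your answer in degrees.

With u = (3, 2), v = (2, 4):
u·v = 3·2 + 2·4 = 6 + 8 = 14.
|u| = √(3² + 2²) = √13, |v| = √(2² + 4²) = √20, so |u||v| = √(13·20) = √260.
cos θ = (u·v)/(|u||v|) = 14/√260 ≈ 0.868243
θ = arccos(0.868243) ≈ 29.74°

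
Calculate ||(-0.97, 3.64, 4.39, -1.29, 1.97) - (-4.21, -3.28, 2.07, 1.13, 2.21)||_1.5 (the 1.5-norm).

(Σ|x_i - y_i|^1.5)^(1/1.5) = (|-0.97 - (-4.21)|^1.5 + |3.64 - (-3.28)|^1.5 + |4.39 - 2.07|^1.5 + |-1.29 - 1.13|^1.5 + |1.97 - 2.21|^1.5)^(1/1.5)
= (3.24^1.5 + 6.92^1.5 + 2.32^1.5 + 2.42^1.5 + 0.24^1.5)^(1/1.5) ≈ (5.832 + 18.2037 + 3.5337 + 3.7646 + 0.1176)^(1/1.5) = (31.4516)^(1/1.5) ≈ 9.9639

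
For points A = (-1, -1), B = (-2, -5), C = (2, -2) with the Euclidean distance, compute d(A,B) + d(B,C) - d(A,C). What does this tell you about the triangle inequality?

d(A,B) = √(1² + 4²) = √17 ≈ 4.1231, d(B,C) = √(4² + 3²) = √25 = 5, d(A,C) = √(3² + 1²) = √10 ≈ 3.1623.
d(A,B) + d(B,C) - d(A,C) = 4.1231 + 5 - 3.1623 = 9.1231 - 3.1623 = 5.9608 (to 4 decimal places). This is ≥ 0, so the triangle inequality holds for these points.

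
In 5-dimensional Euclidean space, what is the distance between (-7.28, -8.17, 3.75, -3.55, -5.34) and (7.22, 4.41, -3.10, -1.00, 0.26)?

√(Σ(x_i - y_i)²) = √((-7.28 - 7.22)² + (-8.17 - 4.41)² + (3.75 - (-3.1))² + (-3.55 - (-1))² + (-5.34 - 0.26)²)
= √((-14.5)² + (-12.58)² + 6.85² + (-2.55)² + (-5.6)²) = √(210.25 + 158.2564 + 46.9225 + 6.5025 + 31.36) = √453.2914 ≈ 21.2906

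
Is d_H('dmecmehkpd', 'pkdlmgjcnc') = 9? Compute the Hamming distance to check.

Differing positions: 1, 2, 3, 4, 6, 7, 8, 9, 10. Hamming distance = 9, so the claim is true.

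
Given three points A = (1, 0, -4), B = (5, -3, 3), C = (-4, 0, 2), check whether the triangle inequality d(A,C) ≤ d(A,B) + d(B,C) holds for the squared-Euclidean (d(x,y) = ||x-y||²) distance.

d(A,B) = 4² + 3² + 7² = 74, d(B,C) = 9² + 3² + 1² = 91, d(A,C) = 5² + 0² + 6² = 61.
d(A,C) = 61 ≤ 74 + 91 = 165. Triangle inequality is satisfied.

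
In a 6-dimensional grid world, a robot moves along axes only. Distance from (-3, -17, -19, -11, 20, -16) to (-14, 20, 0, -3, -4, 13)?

Σ|x_i - y_i| = |-3 - (-14)| + |-17 - 20| + |-19 - 0| + |-11 - (-3)| + |20 - (-4)| + |-16 - 13| = 11 + 37 + 19 + 8 + 24 + 29 = 128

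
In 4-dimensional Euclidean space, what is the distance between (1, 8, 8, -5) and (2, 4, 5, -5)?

√(Σ(x_i - y_i)²) = √((1 - 2)² + (8 - 4)² + (8 - 5)² + (-5 - (-5))²)
= √((-1)² + 4² + 3² + 0²) = √(1 + 16 + 9 + 0) = √26 ≈ 5.099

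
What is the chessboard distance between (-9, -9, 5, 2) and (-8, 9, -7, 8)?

max(|x_i - y_i|) = max(|-9 - (-8)|, |-9 - 9|, |5 - (-7)|, |2 - 8|) = max(1, 18, 12, 6) = 18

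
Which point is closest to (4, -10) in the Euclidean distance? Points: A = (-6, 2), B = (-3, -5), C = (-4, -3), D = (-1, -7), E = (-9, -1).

Distances: d(A) ≈ 15.6205, d(B) ≈ 8.6023, d(C) ≈ 10.6301, d(D) ≈ 5.831, d(E) ≈ 15.8114. Nearest: D = (-1, -7) with distance 5.831.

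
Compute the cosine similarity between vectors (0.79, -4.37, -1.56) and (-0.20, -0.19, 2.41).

With u = (0.79, -4.37, -1.56), v = (-0.20, -0.19, 2.41):
u·v = 0.79·(-0.2) + (-4.37)·(-0.19) + (-1.56)·2.41 = (-0.158) + 0.8303 + (-3.7596) = -3.0873.
|u| = √(0.79² + (-4.37)² + (-1.56)²) = √(0.6241 + 19.0969 + 2.4336) = √22.1546, |v| = √((-0.2)² + (-0.19)² + 2.41²) = √(0.04 + 0.0361 + 5.8081) = √5.8842.
cos θ = (u·v)/(|u||v|) = -3.0873/(√22.1546·√5.8842) ≈ -0.2704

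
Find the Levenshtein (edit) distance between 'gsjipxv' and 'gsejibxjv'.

Let D[i][j] be the edit distance between the first i characters of 'gsjipxv' and the first j characters of 'gsejibxjv', with D[i][0] = i, D[0][j] = j, and D[i][j] = D[i-1][j-1] if the characters match, else 1 + min(D[i-1][j], D[i][j-1], D[i-1][j-1]). Filling the table (rows: prefixes of 'gsjipxv', columns: prefixes of 'gsejibxjv'):
     ε  g  s  e  j  i  b  x  j  v
  ε  0  1  2  3  4  5  6  7  8  9
  g  1  0  1  2  3  4  5  6  7  8
  s  2  1  0  1  2  3  4  5  6  7
  j  3  2  1  1  1  2  3  4  5  6
  i  4  3  2  2  2  1  2  3  4  5
  p  5  4  3  3  3  2  2  3  4  5
  x  6  5  4  4  4  3  3  2  3  4
  v  7  6  5  5  5  4  4  3  3  3
The bottom-right entry gives D[7][9] = 3, so no sequence of fewer than 3 edits works. Backtracking through the table gives one optimal edit sequence (3 edits):
  gsjipxv → gsejipxv (ins e @3)
  gsejipxv → gsejibxv (sub p→b @6)
  gsejibxv → gsejibxjv (ins j @8)
Edit distance = 3.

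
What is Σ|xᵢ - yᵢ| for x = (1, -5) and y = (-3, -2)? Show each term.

Σ|x_i - y_i| = |1 - (-3)| + |-5 - (-2)| = 4 + 3 = 7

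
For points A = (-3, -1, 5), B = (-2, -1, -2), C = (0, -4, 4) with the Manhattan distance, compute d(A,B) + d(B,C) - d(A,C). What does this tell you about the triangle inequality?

d(A,B) = 1 + 0 + 7 = 8, d(B,C) = 2 + 3 + 6 = 11, d(A,C) = 3 + 3 + 1 = 7.
d(A,B) + d(B,C) - d(A,C) = 8 + 11 - 7 = 19 - 7 = 12. This is ≥ 0, so the triangle inequality holds for these points.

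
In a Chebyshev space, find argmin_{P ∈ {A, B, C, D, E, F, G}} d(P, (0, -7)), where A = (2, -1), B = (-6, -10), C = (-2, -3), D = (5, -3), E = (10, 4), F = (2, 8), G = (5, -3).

Distances: d(A) = 6, d(B) = 6, d(C) = 4, d(D) = 5, d(E) = 11, d(F) = 15, d(G) = 5. Nearest: C = (-2, -3) with distance 4.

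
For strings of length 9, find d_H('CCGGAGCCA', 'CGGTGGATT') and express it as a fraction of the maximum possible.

Differing positions: 2, 4, 5, 7, 8, 9. Hamming distance = 6. The maximum possible Hamming distance for length-9 strings is 9, so d_H/9 = 6/9 ≈ 0.6667.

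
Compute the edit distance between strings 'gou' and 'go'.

Let D[i][j] be the edit distance between the first i characters of 'gou' and the first j characters of 'go', with D[i][0] = i, D[0][j] = j, and D[i][j] = D[i-1][j-1] if the characters match, else 1 + min(D[i-1][j], D[i][j-1], D[i-1][j-1]). Filling the table (rows: prefixes of 'gou', columns: prefixes of 'go'):
     ε  g  o
  ε  0  1  2
  g  1  0  1
  o  2  1  0
  u  3  2  1
The bottom-right entry gives D[3][2] = 1, so no sequence of fewer than 1 edit works. Backtracking through the table gives one optimal edit sequence (1 edit):
  gou → go (del u @3)
Edit distance = 1.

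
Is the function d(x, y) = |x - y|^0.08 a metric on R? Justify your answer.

Yes. With 0 < p = 0.08 ≤ 1, d(x,y) = |x-y|^0.08 is a metric on R. Non-negativity and symmetry are immediate; |x-y|^0.08 = 0 ⟺ |x-y| = 0 ⟺ x = y. For the triangle inequality, the function t ↦ t^0.08 is subadditive on [0,∞) when p ≤ 1, so |x-z|^0.08 ≤ (|x-y| + |y-z|)^0.08 ≤ |x-y|^0.08 + |y-z|^0.08.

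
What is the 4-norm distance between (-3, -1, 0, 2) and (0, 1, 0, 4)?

(Σ|x_i - y_i|^4)^(1/4) = (|-3 - 0|^4 + |-1 - 1|^4 + |0 - 0|^4 + |2 - 4|^4)^(1/4)
= (3^4 + 2^4 + 0^4 + 2^4)^(1/4) = (81 + 16 + 0 + 16)^(1/4) = (113)^(1/4) ≈ 3.2604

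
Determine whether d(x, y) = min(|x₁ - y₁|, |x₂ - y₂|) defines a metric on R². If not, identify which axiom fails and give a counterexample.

No. d fails identity of indiscernibles: take x = (-4, 0) and y = (-4, 8). Then d(x,y) = min(|-4 - (-4)|, |0 - 8|) = min(0, 8) = 0, yet x ≠ y.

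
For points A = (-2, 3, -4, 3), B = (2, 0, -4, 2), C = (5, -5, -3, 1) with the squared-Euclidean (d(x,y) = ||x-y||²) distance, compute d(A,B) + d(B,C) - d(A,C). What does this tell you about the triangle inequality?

d(A,B) = 4² + 3² + 0² + 1² = 26, d(B,C) = 3² + 5² + 1² + 1² = 36, d(A,C) = 7² + 8² + 1² + 2² = 118.
d(A,B) + d(B,C) - d(A,C) = 26 + 36 - 118 = 62 - 118 = -56. This is < 0, so the triangle inequality FAILS for these points (squared-Euclidean is not a metric).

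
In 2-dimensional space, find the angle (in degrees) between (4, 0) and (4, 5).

With u = (4, 0), v = (4, 5):
u·v = 4·4 + 0·5 = 16 + 0 = 16.
|u| = √(4² + 0²) = √16, |v| = √(4² + 5²) = √41, so |u||v| = √(16·41) = √656.
cos θ = (u·v)/(|u||v|) = 16/√656 ≈ 0.624695
θ = arccos(0.624695) ≈ 51.34°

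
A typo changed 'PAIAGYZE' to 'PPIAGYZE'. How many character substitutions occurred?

Differing positions: 2. Hamming distance = 1.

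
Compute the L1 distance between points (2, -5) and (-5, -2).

Σ|x_i - y_i| = |2 - (-5)| + |-5 - (-2)| = 7 + 3 = 10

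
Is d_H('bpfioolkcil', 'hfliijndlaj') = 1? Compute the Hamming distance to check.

Differing positions: 1, 2, 3, 5, 6, 7, 8, 9, 10, 11. Hamming distance = 10, so the claim that d_H = 1 is false.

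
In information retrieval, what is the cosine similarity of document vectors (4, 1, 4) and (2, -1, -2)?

With u = (4, 1, 4), v = (2, -1, -2):
u·v = 4·2 + 1·(-1) + 4·(-2) = 8 + (-1) + (-8) = -1.
|u| = √(4² + 1² + 4²) = √33, |v| = √(2² + (-1)² + (-2)²) = √9, so |u||v| = √(33·9) = √297.
cos θ = (u·v)/(|u||v|) = -1/√297 ≈ -0.058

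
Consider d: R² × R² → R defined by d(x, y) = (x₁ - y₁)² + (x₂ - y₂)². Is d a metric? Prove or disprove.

No. The squared Euclidean distance fails the triangle inequality. Counterexample: x = (0, 0), y = (3, 5), z = (6, 10). d(x,z) = 6² + 10² = 136, but d(x,y) + d(y,z) = (3² + 5²) + (3² + 5²) = 34 + 34 = 68. Since 136 > 68, the triangle inequality is violated. (Note: √d, the ordinary Euclidean distance, IS a metric.)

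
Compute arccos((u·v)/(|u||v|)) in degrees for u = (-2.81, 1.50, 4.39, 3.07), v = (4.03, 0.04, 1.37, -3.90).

With u = (-2.81, 1.50, 4.39, 3.07), v = (4.03, 0.04, 1.37, -3.90):
u·v = (-2.81)·4.03 + 1.5·0.04 + 4.39·1.37 + 3.07·(-3.9) = (-11.3243) + 0.06 + 6.0143 + (-11.973) = -17.223.
|u| = √((-2.81)² + 1.5² + 4.39² + 3.07²) = √(7.8961 + 2.25 + 19.2721 + 9.4249) = √38.8431, |v| = √(4.03² + 0.04² + 1.37² + (-3.9)²) = √(16.2409 + 0.0016 + 1.8769 + 15.21) = √33.3294.
cos θ = (u·v)/(|u||v|) = -17.223/(√38.8431·√33.3294) ≈ -0.478672
θ = arccos(-0.478672) ≈ 118.6°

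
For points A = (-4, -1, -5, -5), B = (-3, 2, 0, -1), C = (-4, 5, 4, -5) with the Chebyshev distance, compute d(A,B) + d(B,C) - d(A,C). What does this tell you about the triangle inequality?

d(A,B) = max(1, 3, 5, 4) = 5, d(B,C) = max(1, 3, 4, 4) = 4, d(A,C) = max(0, 6, 9, 0) = 9.
d(A,B) + d(B,C) - d(A,C) = 5 + 4 - 9 = 9 - 9 = 0. This is ≥ 0, so the triangle inequality holds for these points.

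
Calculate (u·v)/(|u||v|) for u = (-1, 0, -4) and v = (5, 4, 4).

With u = (-1, 0, -4), v = (5, 4, 4):
u·v = (-1)·5 + 0·4 + (-4)·4 = (-5) + 0 + (-16) = -21.
|u| = √((-1)² + 0² + (-4)²) = √17, |v| = √(5² + 4² + 4²) = √57, so |u||v| = √(17·57) = √969.
cos θ = (u·v)/(|u||v|) = -21/√969 ≈ -0.6746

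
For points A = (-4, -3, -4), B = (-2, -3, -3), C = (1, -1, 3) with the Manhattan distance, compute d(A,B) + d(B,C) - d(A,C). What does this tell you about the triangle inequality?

d(A,B) = 2 + 0 + 1 = 3, d(B,C) = 3 + 2 + 6 = 11, d(A,C) = 5 + 2 + 7 = 14.
d(A,B) + d(B,C) - d(A,C) = 3 + 11 - 14 = 14 - 14 = 0. This is ≥ 0, so the triangle inequality holds for these points.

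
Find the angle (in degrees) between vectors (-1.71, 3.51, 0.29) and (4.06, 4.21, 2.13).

With u = (-1.71, 3.51, 0.29), v = (4.06, 4.21, 2.13):
u·v = (-1.71)·4.06 + 3.51·4.21 + 0.29·2.13 = (-6.9426) + 14.7771 + 0.6177 = 8.4522.
|u| = √((-1.71)² + 3.51² + 0.29²) = √(2.9241 + 12.3201 + 0.0841) = √15.3283, |v| = √(4.06² + 4.21² + 2.13²) = √(16.4836 + 17.7241 + 4.5369) = √38.7446.
cos θ = (u·v)/(|u||v|) = 8.4522/(√15.3283·√38.7446) ≈ 0.34683
θ = arccos(0.34683) ≈ 69.71°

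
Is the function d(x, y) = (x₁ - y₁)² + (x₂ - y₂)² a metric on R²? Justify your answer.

No. The squared Euclidean distance fails the triangle inequality. Counterexample: x = (0, 0), y = (3, 4), z = (6, 8). d(x,z) = 6² + 8² = 100, but d(x,y) + d(y,z) = (3² + 4²) + (3² + 4²) = 25 + 25 = 50. Since 100 > 50, the triangle inequality is violated. (Note: √d, the ordinary Euclidean distance, IS a metric.)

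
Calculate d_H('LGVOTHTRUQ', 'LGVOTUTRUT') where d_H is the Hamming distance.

Differing positions: 6, 10. Hamming distance = 2.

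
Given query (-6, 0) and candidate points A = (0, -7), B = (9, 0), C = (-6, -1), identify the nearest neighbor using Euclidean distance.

Distances: d(A) ≈ 9.2195, d(B) = 15, d(C) = 1. Nearest: C = (-6, -1) with distance 1.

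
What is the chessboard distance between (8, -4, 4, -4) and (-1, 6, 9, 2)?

max(|x_i - y_i|) = max(|8 - (-1)|, |-4 - 6|, |4 - 9|, |-4 - 2|) = max(9, 10, 5, 6) = 10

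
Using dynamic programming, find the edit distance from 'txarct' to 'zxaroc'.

Let D[i][j] be the edit distance between the first i characters of 'txarct' and the first j characters of 'zxaroc', with D[i][0] = i, D[0][j] = j, and D[i][j] = D[i-1][j-1] if the characters match, else 1 + min(D[i-1][j], D[i][j-1], D[i-1][j-1]). Filling the table (rows: prefixes of 'txarct', columns: prefixes of 'zxaroc'):
     ε  z  x  a  r  o  c
  ε  0  1  2  3  4  5  6
  t  1  1  2  3  4  5  6
  x  2  2  1  2  3  4  5
  a  3  3  2  1  2  3  4
  r  4  4  3  2  1  2  3
  c  5  5  4  3  2  2  2
  t  6  6  5  4  3  3  3
The bottom-right entry gives D[6][6] = 3, so no sequence of fewer than 3 edits works. Backtracking through the table gives one optimal edit sequence (3 edits):
  txarct → zxarct (sub t→z @1)
  zxarct → zxarot (sub c→o @5)
  zxarot → zxaroc (sub t→c @6)
Edit distance = 3.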